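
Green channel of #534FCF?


Color: #534FCF
R = 53 = 83
G = 4F = 79
B = CF = 207
Green = 79


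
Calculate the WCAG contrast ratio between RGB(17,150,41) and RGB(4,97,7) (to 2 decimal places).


Linearize each sRGB channel c=v/255: c/12.92 if c ≤ 0.04045 else ((c+0.055)/1.055)^2.4
L = 0.2126×R_lin + 0.7152×G_lin + 0.0722×B_lin
Color 1 (17,150,41):
  R=17: 17/255≈0.0667 > 0.04045 → ((0.0667+0.055)/1.055)^2.4 ≈ 0.00561
  G=150: 150/255≈0.5882 > 0.04045 → ((0.5882+0.055)/1.055)^2.4 ≈ 0.30499
  B=41: 41/255≈0.1608 > 0.04045 → ((0.1608+0.055)/1.055)^2.4 ≈ 0.02217
  L1 = 0.2126×0.00561 + 0.7152×0.30499 + 0.0722×0.02217 ≈ 0.22092
Color 2 (4,97,7):
  R=4: 4/255≈0.0157 ≤ 0.04045 → 0.0157/12.92 ≈ 0.00121
  G=97: 97/255≈0.3804 > 0.04045 → ((0.3804+0.055)/1.055)^2.4 ≈ 0.11954
  B=7: 7/255≈0.0275 ≤ 0.04045 → 0.0275/12.92 ≈ 0.00212
  L2 = 0.2126×0.00121 + 0.7152×0.11954 + 0.0722×0.00212 ≈ 0.08591
Lighter = 0.22092, Darker = 0.08591
Ratio = (L_lighter + 0.05) / (L_darker + 0.05)
Ratio = (0.22092 + 0.05) / (0.08591 + 0.05) = 0.27092 / 0.13591 ≈ 1.9934
Ratio ≈ 1.99:1


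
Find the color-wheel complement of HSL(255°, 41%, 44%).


Complement = opposite side of color wheel = hue + 180°
H' = (255 + 180) mod 360 = 75°
S and L unchanged.
= HSL(75°, 41%, 44%)


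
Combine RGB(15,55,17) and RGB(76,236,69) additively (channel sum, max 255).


Additive: each channel = min(255, C₁+C₂)
R: 15+76 = 91 → 91
G: 55+236 = 291 → 255
B: 17+69 = 86 → 86
= RGB(91, 255, 86)


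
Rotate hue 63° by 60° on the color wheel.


New hue = (H + rotation) mod 360
New hue = (63 + 60) mod 360
= 123 mod 360
= 123°


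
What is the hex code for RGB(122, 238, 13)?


R = 122 → 7A (hex)
G = 238 → EE (hex)
B = 13 → 0D (hex)
Hex = #7AEE0D


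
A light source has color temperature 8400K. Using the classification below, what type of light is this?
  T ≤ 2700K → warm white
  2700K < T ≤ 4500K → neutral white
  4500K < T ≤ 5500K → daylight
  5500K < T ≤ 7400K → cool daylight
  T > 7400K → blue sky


Temperature: 8400K
8400K > 7400K → blue sky
Classification: blue sky


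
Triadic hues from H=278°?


Triadic: equally spaced at 120° intervals
H1 = 278°
H2 = (278 + 120) mod 360 = 38°
H3 = (278 + 240) mod 360 = 158°
Triadic = 278°, 38°, 158°


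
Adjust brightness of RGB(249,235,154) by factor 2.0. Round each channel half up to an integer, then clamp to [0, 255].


Multiply each channel by 2.0, round half up, clamp to [0, 255]
R: 249×2.0 = 498 → clamp → 255
G: 235×2.0 = 470 → clamp → 255
B: 154×2.0 = 308 → clamp → 255
= RGB(255, 255, 255)


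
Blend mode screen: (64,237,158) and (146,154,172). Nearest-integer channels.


Screen: C = 255 - (255-A)×(255-B)/255, rounded to nearest integer
R: 255 - (255-64)×(255-146)/255 = 255 - 20819/255 ≈ 255 - 81.643 = 173.357 → 173
G: 255 - (255-237)×(255-154)/255 = 255 - 1818/255 ≈ 255 - 7.129 = 247.871 → 248
B: 255 - (255-158)×(255-172)/255 = 255 - 8051/255 ≈ 255 - 31.573 = 223.427 → 223
= RGB(173, 248, 223)


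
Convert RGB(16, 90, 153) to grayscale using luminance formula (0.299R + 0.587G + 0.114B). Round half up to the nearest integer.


Gray = 0.299×R + 0.587×G + 0.114×B
Gray = 0.299×16 + 0.587×90 + 0.114×153
Gray = 4.784 + 52.830 + 17.442
Gray = 75.056 → round half up → 75
Gray = 75


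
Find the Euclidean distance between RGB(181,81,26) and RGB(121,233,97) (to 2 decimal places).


d = √[(R₁-R₂)² + (G₁-G₂)² + (B₁-B₂)²]
d = √[(181-121)² + (81-233)² + (26-97)²]
d = √[3600 + 23104 + 5041]
d = √31745
d ≈ 178.17


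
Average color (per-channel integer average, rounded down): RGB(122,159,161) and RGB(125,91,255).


Midpoint: each channel = ⌊(C₁+C₂)/2⌋
R: ⌊(122+125)/2⌋ = 123
G: ⌊(159+91)/2⌋ = 125
B: ⌊(161+255)/2⌋ = 208
= RGB(123, 125, 208)


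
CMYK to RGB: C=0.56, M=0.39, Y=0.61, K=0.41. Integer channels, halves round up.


R = 255 × (1-C) × (1-K) = 255 × 0.44 × 0.59 = 66.198 → 66
G = 255 × (1-M) × (1-K) = 255 × 0.61 × 0.59 = 91.7745 → 92
B = 255 × (1-Y) × (1-K) = 255 × 0.39 × 0.59 = 58.6755 → 59
= RGB(66, 92, 59)


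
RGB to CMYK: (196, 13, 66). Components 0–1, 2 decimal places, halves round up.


R'=196/255≈0.7686, G'=13/255≈0.0510, B'=66/255≈0.2588
K = 1 - max(R',G',B') = 1 - 196/255 = 59/255 = 0.23137… → 0.23
(1-R'-K)/(1-K) simplifies to (max-R)/max with max = 196:
C = (196-196)/196 = 0/196 = 0 → 0.00
M = (196-13)/196 = 183/196 = 0.93367… → 0.93
Y = (196-66)/196 = 130/196 = 0.66326… → 0.66
= CMYK(0.00, 0.93, 0.66, 0.23)


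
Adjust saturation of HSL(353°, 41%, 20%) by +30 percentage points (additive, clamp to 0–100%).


Original S = 41%
Adjustment = +30 percentage points
New S = 41 + (30) = 71
Clamp to [0, 100] → 71
= HSL(353°, 71%, 20%)


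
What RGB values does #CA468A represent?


CA → 202 (R)
46 → 70 (G)
8A → 138 (B)
= RGB(202, 70, 138)


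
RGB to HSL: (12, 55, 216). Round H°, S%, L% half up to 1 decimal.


Normalize: R'=12/255≈0.0471, G'=55/255≈0.2157, B'=216/255≈0.8471
Max=216/255, Min=12/255, Δ=Max-Min=204/255
L = (Max+Min)/2 = (216+12)/510 = 228/510 = 0.44705… → L = 44.7%
L ≤ 0.5 → S = Δ/(Max+Min) = 204/(216+12) = 204/228 = 0.89473… → S = 89.5%
(the 1/255 factors cancel in S and H, so raw channel differences can be used)
Max is B' → H = 60 × ((R-G)/Δ + 4) = 60 × ((12-55)/204 + 4)
  -43/204 + 4 = -0.2107… + 4 = 3.7892…
  H = 60 × 3.7892… = 227.352…° → H = 227.4°
= HSL(227.4°, 89.5%, 44.7%)


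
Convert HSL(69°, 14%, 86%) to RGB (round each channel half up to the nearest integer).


H=69°, S=0.14, L=0.86
C = (1-|2L-1|)×S = (1-|0.72|)×0.14 = 0.0392
H' = H/60 = 69/60 ≈ 1.1500; X = C×(1-|H' mod 2 - 1|) = 0.03332
m = L - C/2 = 0.86 - 0.0196 = 0.8404
Sector ⌊H'⌋ = 1 → (R',G',B') = (0.03332, 0.0392, 0.0)
RGB = ((R'+m)×255, (G'+m)×255, (B'+m)×255) = (222.7986, 224.298, 214.302)
Round half up → RGB(223, 224, 214)


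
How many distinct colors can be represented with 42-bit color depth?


Colors = 2^bits = 2^42
= 4,398,046,511,104 colors


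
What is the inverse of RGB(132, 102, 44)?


Invert: (255-R, 255-G, 255-B)
R: 255-132 = 123
G: 255-102 = 153
B: 255-44 = 211
= RGB(123, 153, 211)


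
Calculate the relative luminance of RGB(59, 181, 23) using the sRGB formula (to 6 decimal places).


Linearize each channel (sRGB transfer function): c = v/255; c_lin = c/12.92 if c ≤ 0.04045, else ((c+0.055)/1.055)^2.4
  R: 59/255 ≈ 0.231373 > 0.04045 → ((0.231373+0.055)/1.055)^2.4 ≈ 0.043735
  G: 181/255 ≈ 0.709804 > 0.04045 → ((0.709804+0.055)/1.055)^2.4 ≈ 0.462077
  B: 23/255 ≈ 0.090196 > 0.04045 → ((0.090196+0.055)/1.055)^2.4 ≈ 0.008568
R_lin = 0.043735, G_lin = 0.462077, B_lin = 0.008568
L = 0.2126×R + 0.7152×G + 0.0722×B
L = 0.2126×0.043735 + 0.7152×0.462077 + 0.0722×0.008568
L ≈ 0.340394


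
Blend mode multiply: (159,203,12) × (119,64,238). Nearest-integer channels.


Multiply: C = A×B/255, rounded to nearest integer
R: 159×119/255 = 18921/255 ≈ 74.200 → 74
G: 203×64/255 = 12992/255 ≈ 50.949 → 51
B: 12×238/255 = 2856/255 ≈ 11.200 → 11
= RGB(74, 51, 11)


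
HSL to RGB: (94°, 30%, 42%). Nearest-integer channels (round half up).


H=94°, S=0.30, L=0.42
C = (1-|2L-1|)×S = (1-|-0.16|)×0.30 = 0.252
H' = H/60 = 94/60 ≈ 1.5667; X = C×(1-|H' mod 2 - 1|) = 0.1092
m = L - C/2 = 0.42 - 0.126 = 0.294
Sector ⌊H'⌋ = 1 → (R',G',B') = (0.1092, 0.252, 0.0)
RGB = ((R'+m)×255, (G'+m)×255, (B'+m)×255) = (102.816, 139.23, 74.97)
Round half up → RGB(103, 139, 75)


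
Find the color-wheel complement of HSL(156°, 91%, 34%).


Complement = opposite side of color wheel = hue + 180°
H' = (156 + 180) mod 360 = 336°
S and L unchanged.
= HSL(336°, 91%, 34%)


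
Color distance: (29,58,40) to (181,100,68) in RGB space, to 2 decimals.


d = √[(R₁-R₂)² + (G₁-G₂)² + (B₁-B₂)²]
d = √[(29-181)² + (58-100)² + (40-68)²]
d = √[23104 + 1764 + 784]
d = √25652
d ≈ 160.16


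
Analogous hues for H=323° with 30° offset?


Base hue: 323°
Left analog: (323 - 30) mod 360 = 293°
Right analog: (323 + 30) mod 360 = 353°
Analogous hues = 293° and 353°


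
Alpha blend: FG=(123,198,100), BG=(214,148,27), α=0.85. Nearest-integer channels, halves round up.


C = α×F + (1-α)×B, with 1-α = 0.15
R: 0.85×123 + 0.15×214 = 104.55 + 32.10 = 136.65 → 137
G: 0.85×198 + 0.15×148 = 168.30 + 22.20 = 190.50 → 191
B: 0.85×100 + 0.15×27 = 85.00 + 4.05 = 89.05 → 89
= RGB(137, 191, 89)


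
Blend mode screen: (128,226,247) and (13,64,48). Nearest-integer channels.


Screen: C = 255 - (255-A)×(255-B)/255, rounded to nearest integer
R: 255 - (255-128)×(255-13)/255 = 255 - 30734/255 ≈ 255 - 120.525 = 134.475 → 134
G: 255 - (255-226)×(255-64)/255 = 255 - 5539/255 ≈ 255 - 21.722 = 233.278 → 233
B: 255 - (255-247)×(255-48)/255 = 255 - 1656/255 ≈ 255 - 6.494 = 248.506 → 249
= RGB(134, 233, 249)


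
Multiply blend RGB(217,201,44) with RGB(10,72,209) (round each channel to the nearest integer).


Multiply: C = A×B/255, rounded to nearest integer
R: 217×10/255 = 2170/255 ≈ 8.510 → 9
G: 201×72/255 = 14472/255 ≈ 56.753 → 57
B: 44×209/255 = 9196/255 ≈ 36.063 → 36
= RGB(9, 57, 36)


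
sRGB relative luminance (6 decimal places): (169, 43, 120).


Linearize each channel (sRGB transfer function): c = v/255; c_lin = c/12.92 if c ≤ 0.04045, else ((c+0.055)/1.055)^2.4
  R: 169/255 ≈ 0.662745 > 0.04045 → ((0.662745+0.055)/1.055)^2.4 ≈ 0.396755
  G: 43/255 ≈ 0.168627 > 0.04045 → ((0.168627+0.055)/1.055)^2.4 ≈ 0.024158
  B: 120/255 ≈ 0.470588 > 0.04045 → ((0.470588+0.055)/1.055)^2.4 ≈ 0.187821
R_lin = 0.396755, G_lin = 0.024158, B_lin = 0.187821
L = 0.2126×R + 0.7152×G + 0.0722×B
L = 0.2126×0.396755 + 0.7152×0.024158 + 0.0722×0.187821
L ≈ 0.115188


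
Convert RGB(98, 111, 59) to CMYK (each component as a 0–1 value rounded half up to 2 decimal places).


R'=98/255≈0.3843, G'=111/255≈0.4353, B'=59/255≈0.2314
K = 1 - max(R',G',B') = 1 - 111/255 = 144/255 = 0.56470… → 0.56
(1-R'-K)/(1-K) simplifies to (max-R)/max with max = 111:
C = (111-98)/111 = 13/111 = 0.11711… → 0.12
M = (111-111)/111 = 0/111 = 0 → 0.00
Y = (111-59)/111 = 52/111 = 0.46846… → 0.47
= CMYK(0.12, 0.00, 0.47, 0.56)


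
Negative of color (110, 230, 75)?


Invert: (255-R, 255-G, 255-B)
R: 255-110 = 145
G: 255-230 = 25
B: 255-75 = 180
= RGB(145, 25, 180)


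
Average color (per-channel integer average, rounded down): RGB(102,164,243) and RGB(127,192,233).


Midpoint: each channel = ⌊(C₁+C₂)/2⌋
R: ⌊(102+127)/2⌋ = 114
G: ⌊(164+192)/2⌋ = 178
B: ⌊(243+233)/2⌋ = 238
= RGB(114, 178, 238)


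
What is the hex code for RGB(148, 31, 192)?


R = 148 → 94 (hex)
G = 31 → 1F (hex)
B = 192 → C0 (hex)
Hex = #941FC0


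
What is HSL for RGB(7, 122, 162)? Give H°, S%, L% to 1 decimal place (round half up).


Normalize: R'=7/255≈0.0275, G'=122/255≈0.4784, B'=162/255≈0.6353
Max=162/255, Min=7/255, Δ=Max-Min=155/255
L = (Max+Min)/2 = (162+7)/510 = 169/510 = 0.33137… → L = 33.1%
L ≤ 0.5 → S = Δ/(Max+Min) = 155/(162+7) = 155/169 = 0.91715… → S = 91.7%
(the 1/255 factors cancel in S and H, so raw channel differences can be used)
Max is B' → H = 60 × ((R-G)/Δ + 4) = 60 × ((7-122)/155 + 4)
  -115/155 + 4 = -0.7419… + 4 = 3.2580…
  H = 60 × 3.2580… = 195.483…° → H = 195.5°
= HSL(195.5°, 91.7%, 33.1%)


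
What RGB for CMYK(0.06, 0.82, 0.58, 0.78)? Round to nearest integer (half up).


R = 255 × (1-C) × (1-K) = 255 × 0.94 × 0.22 = 52.734 → 53
G = 255 × (1-M) × (1-K) = 255 × 0.18 × 0.22 = 10.098 → 10
B = 255 × (1-Y) × (1-K) = 255 × 0.42 × 0.22 = 23.562 → 24
= RGB(53, 10, 24)


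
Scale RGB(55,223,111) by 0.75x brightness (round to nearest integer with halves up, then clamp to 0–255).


Multiply each channel by 0.75, round half up, clamp to [0, 255]
R: 55×0.75 = 41.25 → round → 41
G: 223×0.75 = 167.25 → round → 167
B: 111×0.75 = 83.25 → round → 83
= RGB(41, 167, 83)


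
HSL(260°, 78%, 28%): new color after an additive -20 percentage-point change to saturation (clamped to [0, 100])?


Original S = 78%
Adjustment = -20 percentage points
New S = 78 + (-20) = 58
Clamp to [0, 100] → 58
= HSL(260°, 58%, 28%)


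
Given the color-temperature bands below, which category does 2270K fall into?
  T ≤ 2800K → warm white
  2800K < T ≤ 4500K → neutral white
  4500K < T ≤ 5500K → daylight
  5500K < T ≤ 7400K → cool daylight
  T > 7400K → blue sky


Temperature: 2270K
2270K ≤ 2800K → warm white
Classification: warm white


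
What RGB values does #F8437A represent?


F8 → 248 (R)
43 → 67 (G)
7A → 122 (B)
= RGB(248, 67, 122)


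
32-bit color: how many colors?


Colors = 2^bits = 2^32
= 4,294,967,296 colors


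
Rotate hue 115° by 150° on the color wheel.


New hue = (H + rotation) mod 360
New hue = (115 + 150) mod 360
= 265 mod 360
= 265°


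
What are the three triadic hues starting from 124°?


Triadic: equally spaced at 120° intervals
H1 = 124°
H2 = (124 + 120) mod 360 = 244°
H3 = (124 + 240) mod 360 = 4°
Triadic = 124°, 244°, 4°


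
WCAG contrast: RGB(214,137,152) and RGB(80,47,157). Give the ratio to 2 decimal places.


Linearize each sRGB channel c=v/255: c/12.92 if c ≤ 0.04045 else ((c+0.055)/1.055)^2.4
L = 0.2126×R_lin + 0.7152×G_lin + 0.0722×B_lin
Color 1 (214,137,152):
  R=214: 214/255≈0.8392 > 0.04045 → ((0.8392+0.055)/1.055)^2.4 ≈ 0.67244
  G=137: 137/255≈0.5373 > 0.04045 → ((0.5373+0.055)/1.055)^2.4 ≈ 0.25016
  B=152: 152/255≈0.5961 > 0.04045 → ((0.5961+0.055)/1.055)^2.4 ≈ 0.31399
  L1 = 0.2126×0.67244 + 0.7152×0.25016 + 0.0722×0.31399 ≈ 0.34454
Color 2 (80,47,157):
  R=80: 80/255≈0.3137 > 0.04045 → ((0.3137+0.055)/1.055)^2.4 ≈ 0.08022
  G=47: 47/255≈0.1843 > 0.04045 → ((0.1843+0.055)/1.055)^2.4 ≈ 0.02843
  B=157: 157/255≈0.6157 > 0.04045 → ((0.6157+0.055)/1.055)^2.4 ≈ 0.33716
  L2 = 0.2126×0.08022 + 0.7152×0.02843 + 0.0722×0.33716 ≈ 0.06173
Lighter = 0.34454, Darker = 0.06173
Ratio = (L_lighter + 0.05) / (L_darker + 0.05)
Ratio = (0.34454 + 0.05) / (0.06173 + 0.05) = 0.39454 / 0.11173 ≈ 3.5313
Ratio ≈ 3.53:1


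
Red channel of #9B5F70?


Color: #9B5F70
R = 9B = 155
G = 5F = 95
B = 70 = 112
Red = 155


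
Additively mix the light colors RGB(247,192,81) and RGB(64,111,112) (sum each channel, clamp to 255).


Additive: each channel = min(255, C₁+C₂)
R: 247+64 = 311 → 255
G: 192+111 = 303 → 255
B: 81+112 = 193 → 193
= RGB(255, 255, 193)


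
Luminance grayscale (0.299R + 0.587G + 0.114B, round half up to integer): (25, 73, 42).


Gray = 0.299×R + 0.587×G + 0.114×B
Gray = 0.299×25 + 0.587×73 + 0.114×42
Gray = 7.475 + 42.851 + 4.788
Gray = 55.114 → round half up → 55
Gray = 55


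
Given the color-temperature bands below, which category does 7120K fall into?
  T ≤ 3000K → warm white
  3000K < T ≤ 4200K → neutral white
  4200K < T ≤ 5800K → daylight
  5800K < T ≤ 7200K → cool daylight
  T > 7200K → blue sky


Temperature: 7120K
5800K < 7120K ≤ 7200K → cool daylight
Classification: cool daylight


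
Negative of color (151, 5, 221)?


Invert: (255-R, 255-G, 255-B)
R: 255-151 = 104
G: 255-5 = 250
B: 255-221 = 34
= RGB(104, 250, 34)


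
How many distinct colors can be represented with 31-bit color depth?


Colors = 2^bits = 2^31
= 2,147,483,648 colors


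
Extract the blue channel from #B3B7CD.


Color: #B3B7CD
R = B3 = 179
G = B7 = 183
B = CD = 205
Blue = 205


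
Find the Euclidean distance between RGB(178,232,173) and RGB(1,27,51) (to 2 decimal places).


d = √[(R₁-R₂)² + (G₁-G₂)² + (B₁-B₂)²]
d = √[(178-1)² + (232-27)² + (173-51)²]
d = √[31329 + 42025 + 14884]
d = √88238
d ≈ 297.05


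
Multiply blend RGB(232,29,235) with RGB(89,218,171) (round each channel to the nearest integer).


Multiply: C = A×B/255, rounded to nearest integer
R: 232×89/255 = 20648/255 ≈ 80.973 → 81
G: 29×218/255 = 6322/255 ≈ 24.792 → 25
B: 235×171/255 = 40185/255 ≈ 157.588 → 158
= RGB(81, 25, 158)


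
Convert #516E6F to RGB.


51 → 81 (R)
6E → 110 (G)
6F → 111 (B)
= RGB(81, 110, 111)


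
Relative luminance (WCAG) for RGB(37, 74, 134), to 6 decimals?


Linearize each channel (sRGB transfer function): c = v/255; c_lin = c/12.92 if c ≤ 0.04045, else ((c+0.055)/1.055)^2.4
  R: 37/255 ≈ 0.145098 > 0.04045 → ((0.145098+0.055)/1.055)^2.4 ≈ 0.018500
  G: 74/255 ≈ 0.290196 > 0.04045 → ((0.290196+0.055)/1.055)^2.4 ≈ 0.068478
  B: 134/255 ≈ 0.525490 > 0.04045 → ((0.525490+0.055)/1.055)^2.4 ≈ 0.238398
R_lin = 0.018500, G_lin = 0.068478, B_lin = 0.238398
L = 0.2126×R + 0.7152×G + 0.0722×B
L = 0.2126×0.018500 + 0.7152×0.068478 + 0.0722×0.238398
L ≈ 0.070121


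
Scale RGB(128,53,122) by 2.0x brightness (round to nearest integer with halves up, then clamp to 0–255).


Multiply each channel by 2.0, round half up, clamp to [0, 255]
R: 128×2.0 = 256 → clamp → 255
G: 53×2.0 = 106
B: 122×2.0 = 244
= RGB(255, 106, 244)


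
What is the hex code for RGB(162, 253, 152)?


R = 162 → A2 (hex)
G = 253 → FD (hex)
B = 152 → 98 (hex)
Hex = #A2FD98


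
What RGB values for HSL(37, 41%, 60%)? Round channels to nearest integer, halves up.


H=37°, S=0.41, L=0.60
C = (1-|2L-1|)×S = (1-|0.20|)×0.41 = 0.328
H' = H/60 = 37/60 ≈ 0.6167; X = C×(1-|H' mod 2 - 1|) ≈ 0.2023
m = L - C/2 = 0.60 - 0.164 = 0.436
Sector ⌊H'⌋ = 0 → (R',G',B') = (0.328, ≈0.2023, 0.0)
RGB = ((R'+m)×255, (G'+m)×255, (B'+m)×255) = (194.82, 162.758, 111.18)
Round half up → RGB(195, 163, 111)


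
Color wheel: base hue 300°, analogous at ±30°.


Base hue: 300°
Left analog: (300 - 30) mod 360 = 270°
Right analog: (300 + 30) mod 360 = 330°
Analogous hues = 270° and 330°


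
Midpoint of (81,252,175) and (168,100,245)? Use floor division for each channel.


Midpoint: each channel = ⌊(C₁+C₂)/2⌋
R: ⌊(81+168)/2⌋ = 124
G: ⌊(252+100)/2⌋ = 176
B: ⌊(175+245)/2⌋ = 210
= RGB(124, 176, 210)


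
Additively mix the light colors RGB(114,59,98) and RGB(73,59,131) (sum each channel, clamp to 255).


Additive: each channel = min(255, C₁+C₂)
R: 114+73 = 187 → 187
G: 59+59 = 118 → 118
B: 98+131 = 229 → 229
= RGB(187, 118, 229)


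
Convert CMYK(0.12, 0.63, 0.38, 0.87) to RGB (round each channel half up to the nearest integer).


R = 255 × (1-C) × (1-K) = 255 × 0.88 × 0.13 = 29.172 → 29
G = 255 × (1-M) × (1-K) = 255 × 0.37 × 0.13 = 12.2655 → 12
B = 255 × (1-Y) × (1-K) = 255 × 0.62 × 0.13 = 20.553 → 21
= RGB(29, 12, 21)


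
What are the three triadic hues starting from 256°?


Triadic: equally spaced at 120° intervals
H1 = 256°
H2 = (256 + 120) mod 360 = 16°
H3 = (256 + 240) mod 360 = 136°
Triadic = 256°, 16°, 136°


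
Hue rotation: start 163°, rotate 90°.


New hue = (H + rotation) mod 360
New hue = (163 + 90) mod 360
= 253 mod 360
= 253°


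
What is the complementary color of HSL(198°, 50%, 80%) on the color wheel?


Complement = opposite side of color wheel = hue + 180°
H' = (198 + 180) mod 360 = 18°
S and L unchanged.
= HSL(18°, 50%, 80%)


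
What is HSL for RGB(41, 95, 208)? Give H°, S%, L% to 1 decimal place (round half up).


Normalize: R'=41/255≈0.1608, G'=95/255≈0.3725, B'=208/255≈0.8157
Max=208/255, Min=41/255, Δ=Max-Min=167/255
L = (Max+Min)/2 = (208+41)/510 = 249/510 = 0.48823… → L = 48.8%
L ≤ 0.5 → S = Δ/(Max+Min) = 167/(208+41) = 167/249 = 0.67068… → S = 67.1%
(the 1/255 factors cancel in S and H, so raw channel differences can be used)
Max is B' → H = 60 × ((R-G)/Δ + 4) = 60 × ((41-95)/167 + 4)
  -54/167 + 4 = -0.3233… + 4 = 3.6766…
  H = 60 × 3.6766… = 220.598…° → H = 220.6°
= HSL(220.6°, 67.1%, 48.8%)


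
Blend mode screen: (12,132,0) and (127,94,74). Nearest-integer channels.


Screen: C = 255 - (255-A)×(255-B)/255, rounded to nearest integer
R: 255 - (255-12)×(255-127)/255 = 255 - 31104/255 ≈ 255 - 121.976 = 133.024 → 133
G: 255 - (255-132)×(255-94)/255 = 255 - 19803/255 ≈ 255 - 77.659 = 177.341 → 177
B: 255 - (255-0)×(255-74)/255 = 255 - 46155/255 ≈ 255 - 181.000 = 74.000 → 74
= RGB(133, 177, 74)


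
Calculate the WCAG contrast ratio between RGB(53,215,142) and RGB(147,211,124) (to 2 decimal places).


Linearize each sRGB channel c=v/255: c/12.92 if c ≤ 0.04045 else ((c+0.055)/1.055)^2.4
L = 0.2126×R_lin + 0.7152×G_lin + 0.0722×B_lin
Color 1 (53,215,142):
  R=53: 53/255≈0.2078 > 0.04045 → ((0.2078+0.055)/1.055)^2.4 ≈ 0.03560
  G=215: 215/255≈0.8431 > 0.04045 → ((0.8431+0.055)/1.055)^2.4 ≈ 0.67954
  B=142: 142/255≈0.5569 > 0.04045 → ((0.5569+0.055)/1.055)^2.4 ≈ 0.27050
  L1 = 0.2126×0.03560 + 0.7152×0.67954 + 0.0722×0.27050 ≈ 0.51311
Color 2 (147,211,124):
  R=147: 147/255≈0.5765 > 0.04045 → ((0.5765+0.055)/1.055)^2.4 ≈ 0.29177
  G=211: 211/255≈0.8275 > 0.04045 → ((0.8275+0.055)/1.055)^2.4 ≈ 0.65141
  B=124: 124/255≈0.4863 > 0.04045 → ((0.4863+0.055)/1.055)^2.4 ≈ 0.20156
  L2 = 0.2126×0.29177 + 0.7152×0.65141 + 0.0722×0.20156 ≈ 0.54247
Lighter = 0.54247, Darker = 0.51311
Ratio = (L_lighter + 0.05) / (L_darker + 0.05)
Ratio = (0.54247 + 0.05) / (0.51311 + 0.05) = 0.59247 / 0.56311 ≈ 1.0521
Ratio ≈ 1.05:1


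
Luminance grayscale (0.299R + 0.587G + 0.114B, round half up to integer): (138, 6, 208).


Gray = 0.299×R + 0.587×G + 0.114×B
Gray = 0.299×138 + 0.587×6 + 0.114×208
Gray = 41.262 + 3.522 + 23.712
Gray = 68.496 → round half up → 68
Gray = 68


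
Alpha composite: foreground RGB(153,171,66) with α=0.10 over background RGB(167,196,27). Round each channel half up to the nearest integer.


C = α×F + (1-α)×B, with 1-α = 0.90
R: 0.10×153 + 0.90×167 = 15.30 + 150.30 = 165.60 → 166
G: 0.10×171 + 0.90×196 = 17.10 + 176.40 = 193.50 → 194
B: 0.10×66 + 0.90×27 = 6.60 + 24.30 = 30.90 → 31
= RGB(166, 194, 31)


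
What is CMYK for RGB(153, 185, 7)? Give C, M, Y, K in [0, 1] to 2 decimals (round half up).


R'=153/255≈0.6000, G'=185/255≈0.7255, B'=7/255≈0.0275
K = 1 - max(R',G',B') = 1 - 185/255 = 70/255 = 0.27450… → 0.27
(1-R'-K)/(1-K) simplifies to (max-R)/max with max = 185:
C = (185-153)/185 = 32/185 = 0.17297… → 0.17
M = (185-185)/185 = 0/185 = 0 → 0.00
Y = (185-7)/185 = 178/185 = 0.96216… → 0.96
= CMYK(0.17, 0.00, 0.96, 0.27)


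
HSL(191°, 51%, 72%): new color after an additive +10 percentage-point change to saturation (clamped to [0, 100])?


Original S = 51%
Adjustment = +10 percentage points
New S = 51 + (10) = 61
Clamp to [0, 100] → 61
= HSL(191°, 61%, 72%)


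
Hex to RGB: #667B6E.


66 → 102 (R)
7B → 123 (G)
6E → 110 (B)
= RGB(102, 123, 110)


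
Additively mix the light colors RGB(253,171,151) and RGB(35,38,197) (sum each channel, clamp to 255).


Additive: each channel = min(255, C₁+C₂)
R: 253+35 = 288 → 255
G: 171+38 = 209 → 209
B: 151+197 = 348 → 255
= RGB(255, 209, 255)


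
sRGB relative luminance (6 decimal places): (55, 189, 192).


Linearize each channel (sRGB transfer function): c = v/255; c_lin = c/12.92 if c ≤ 0.04045, else ((c+0.055)/1.055)^2.4
  R: 55/255 ≈ 0.215686 > 0.04045 → ((0.215686+0.055)/1.055)^2.4 ≈ 0.038204
  G: 189/255 ≈ 0.741176 > 0.04045 → ((0.741176+0.055)/1.055)^2.4 ≈ 0.508881
  B: 192/255 ≈ 0.752941 > 0.04045 → ((0.752941+0.055)/1.055)^2.4 ≈ 0.527115
R_lin = 0.038204, G_lin = 0.508881, B_lin = 0.527115
L = 0.2126×R + 0.7152×G + 0.0722×B
L = 0.2126×0.038204 + 0.7152×0.508881 + 0.0722×0.527115
L ≈ 0.410132


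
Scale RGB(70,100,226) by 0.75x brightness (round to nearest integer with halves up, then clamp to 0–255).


Multiply each channel by 0.75, round half up, clamp to [0, 255]
R: 70×0.75 = 52.5 → round → 53
G: 100×0.75 = 75
B: 226×0.75 = 169.5 → round → 170
= RGB(53, 75, 170)


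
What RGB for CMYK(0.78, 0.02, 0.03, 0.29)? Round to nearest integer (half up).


R = 255 × (1-C) × (1-K) = 255 × 0.22 × 0.71 = 39.831 → 40
G = 255 × (1-M) × (1-K) = 255 × 0.98 × 0.71 = 177.429 → 177
B = 255 × (1-Y) × (1-K) = 255 × 0.97 × 0.71 = 175.6185 → 176
= RGB(40, 177, 176)


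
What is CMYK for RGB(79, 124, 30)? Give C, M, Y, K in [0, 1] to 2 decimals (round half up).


R'=79/255≈0.3098, G'=124/255≈0.4863, B'=30/255≈0.1176
K = 1 - max(R',G',B') = 1 - 124/255 = 131/255 = 0.51372… → 0.51
(1-R'-K)/(1-K) simplifies to (max-R)/max with max = 124:
C = (124-79)/124 = 45/124 = 0.36290… → 0.36
M = (124-124)/124 = 0/124 = 0 → 0.00
Y = (124-30)/124 = 94/124 = 0.75806… → 0.76
= CMYK(0.36, 0.00, 0.76, 0.51)


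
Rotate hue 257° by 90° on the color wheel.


New hue = (H + rotation) mod 360
New hue = (257 + 90) mod 360
= 347 mod 360
= 347°


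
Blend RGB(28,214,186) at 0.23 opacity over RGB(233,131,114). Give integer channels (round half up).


C = α×F + (1-α)×B, with 1-α = 0.77
R: 0.23×28 + 0.77×233 = 6.44 + 179.41 = 185.85 → 186
G: 0.23×214 + 0.77×131 = 49.22 + 100.87 = 150.09 → 150
B: 0.23×186 + 0.77×114 = 42.78 + 87.78 = 130.56 → 131
= RGB(186, 150, 131)


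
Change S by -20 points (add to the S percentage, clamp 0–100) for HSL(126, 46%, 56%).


Original S = 46%
Adjustment = -20 percentage points
New S = 46 + (-20) = 26
Clamp to [0, 100] → 26
= HSL(126°, 26%, 56%)


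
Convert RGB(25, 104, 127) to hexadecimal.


R = 25 → 19 (hex)
G = 104 → 68 (hex)
B = 127 → 7F (hex)
Hex = #19687F


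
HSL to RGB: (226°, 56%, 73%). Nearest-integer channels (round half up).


H=226°, S=0.56, L=0.73
C = (1-|2L-1|)×S = (1-|0.46|)×0.56 = 0.3024
H' = H/60 = 226/60 ≈ 3.7667; X = C×(1-|H' mod 2 - 1|) = 0.07056
m = L - C/2 = 0.73 - 0.1512 = 0.5788
Sector ⌊H'⌋ = 3 → (R',G',B') = (0.0, 0.07056, 0.3024)
RGB = ((R'+m)×255, (G'+m)×255, (B'+m)×255) = (147.594, 165.5868, 224.706)
Round half up → RGB(148, 166, 225)


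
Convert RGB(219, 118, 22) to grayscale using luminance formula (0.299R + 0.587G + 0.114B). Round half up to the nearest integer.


Gray = 0.299×R + 0.587×G + 0.114×B
Gray = 0.299×219 + 0.587×118 + 0.114×22
Gray = 65.481 + 69.266 + 2.508
Gray = 137.255 → round half up → 137
Gray = 137


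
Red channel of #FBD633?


Color: #FBD633
R = FB = 251
G = D6 = 214
B = 33 = 51
Red = 251


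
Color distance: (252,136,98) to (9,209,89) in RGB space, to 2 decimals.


d = √[(R₁-R₂)² + (G₁-G₂)² + (B₁-B₂)²]
d = √[(252-9)² + (136-209)² + (98-89)²]
d = √[59049 + 5329 + 81]
d = √64459
d ≈ 253.89


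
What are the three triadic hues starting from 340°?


Triadic: equally spaced at 120° intervals
H1 = 340°
H2 = (340 + 120) mod 360 = 100°
H3 = (340 + 240) mod 360 = 220°
Triadic = 340°, 100°, 220°


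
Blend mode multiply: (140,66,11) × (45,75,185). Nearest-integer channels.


Multiply: C = A×B/255, rounded to nearest integer
R: 140×45/255 = 6300/255 ≈ 24.706 → 25
G: 66×75/255 = 4950/255 ≈ 19.412 → 19
B: 11×185/255 = 2035/255 ≈ 7.980 → 8
= RGB(25, 19, 8)


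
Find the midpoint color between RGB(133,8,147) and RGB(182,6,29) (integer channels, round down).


Midpoint: each channel = ⌊(C₁+C₂)/2⌋
R: ⌊(133+182)/2⌋ = 157
G: ⌊(8+6)/2⌋ = 7
B: ⌊(147+29)/2⌋ = 88
= RGB(157, 7, 88)


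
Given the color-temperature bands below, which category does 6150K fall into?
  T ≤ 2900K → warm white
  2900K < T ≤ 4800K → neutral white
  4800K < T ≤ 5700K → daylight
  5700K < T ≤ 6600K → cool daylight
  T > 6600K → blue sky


Temperature: 6150K
5700K < 6150K ≤ 6600K → cool daylight
Classification: cool daylight


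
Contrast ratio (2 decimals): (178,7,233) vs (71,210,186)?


Linearize each sRGB channel c=v/255: c/12.92 if c ≤ 0.04045 else ((c+0.055)/1.055)^2.4
L = 0.2126×R_lin + 0.7152×G_lin + 0.0722×B_lin
Color 1 (178,7,233):
  R=178: 178/255≈0.6980 > 0.04045 → ((0.6980+0.055)/1.055)^2.4 ≈ 0.44520
  G=7: 7/255≈0.0275 ≤ 0.04045 → 0.0275/12.92 ≈ 0.00212
  B=233: 233/255≈0.9137 > 0.04045 → ((0.9137+0.055)/1.055)^2.4 ≈ 0.81485
  L1 = 0.2126×0.44520 + 0.7152×0.00212 + 0.0722×0.81485 ≈ 0.15500
Color 2 (71,210,186):
  R=71: 71/255≈0.2784 > 0.04045 → ((0.2784+0.055)/1.055)^2.4 ≈ 0.06301
  G=210: 210/255≈0.8235 > 0.04045 → ((0.8235+0.055)/1.055)^2.4 ≈ 0.64448
  B=186: 186/255≈0.7294 > 0.04045 → ((0.7294+0.055)/1.055)^2.4 ≈ 0.49102
  L2 = 0.2126×0.06301 + 0.7152×0.64448 + 0.0722×0.49102 ≈ 0.50978
Lighter = 0.50978, Darker = 0.15500
Ratio = (L_lighter + 0.05) / (L_darker + 0.05)
Ratio = (0.50978 + 0.05) / (0.15500 + 0.05) = 0.55978 / 0.20500 ≈ 2.7306
Ratio ≈ 2.73:1


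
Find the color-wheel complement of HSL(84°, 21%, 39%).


Complement = opposite side of color wheel = hue + 180°
H' = (84 + 180) mod 360 = 264°
S and L unchanged.
= HSL(264°, 21%, 39%)


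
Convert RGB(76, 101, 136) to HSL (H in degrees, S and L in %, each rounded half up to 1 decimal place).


Normalize: R'=76/255≈0.2980, G'=101/255≈0.3961, B'=136/255≈0.5333
Max=136/255, Min=76/255, Δ=Max-Min=60/255
L = (Max+Min)/2 = (136+76)/510 = 212/510 = 0.41568… → L = 41.6%
L ≤ 0.5 → S = Δ/(Max+Min) = 60/(136+76) = 60/212 = 0.28301… → S = 28.3%
(the 1/255 factors cancel in S and H, so raw channel differences can be used)
Max is B' → H = 60 × ((R-G)/Δ + 4) = 60 × ((76-101)/60 + 4)
  -25/60 + 4 = -0.4166… + 4 = 3.5833…
  H = 60 × 3.5833… = 215° → H = 215.0°
= HSL(215.0°, 28.3%, 41.6%)


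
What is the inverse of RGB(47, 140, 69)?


Invert: (255-R, 255-G, 255-B)
R: 255-47 = 208
G: 255-140 = 115
B: 255-69 = 186
= RGB(208, 115, 186)


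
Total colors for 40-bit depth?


Colors = 2^bits = 2^40
= 1,099,511,627,776 colors


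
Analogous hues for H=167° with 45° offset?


Base hue: 167°
Left analog: (167 - 45) mod 360 = 122°
Right analog: (167 + 45) mod 360 = 212°
Analogous hues = 122° and 212°


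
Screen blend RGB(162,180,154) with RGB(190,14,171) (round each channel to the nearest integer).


Screen: C = 255 - (255-A)×(255-B)/255, rounded to nearest integer
R: 255 - (255-162)×(255-190)/255 = 255 - 6045/255 ≈ 255 - 23.706 = 231.294 → 231
G: 255 - (255-180)×(255-14)/255 = 255 - 18075/255 ≈ 255 - 70.882 = 184.118 → 184
B: 255 - (255-154)×(255-171)/255 = 255 - 8484/255 ≈ 255 - 33.271 = 221.729 → 222
= RGB(231, 184, 222)


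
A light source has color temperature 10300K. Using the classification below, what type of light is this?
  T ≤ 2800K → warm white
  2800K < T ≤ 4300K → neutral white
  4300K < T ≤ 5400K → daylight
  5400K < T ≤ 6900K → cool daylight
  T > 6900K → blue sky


Temperature: 10300K
10300K > 6900K → blue sky
Classification: blue sky


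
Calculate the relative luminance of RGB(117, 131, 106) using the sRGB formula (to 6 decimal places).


Linearize each channel (sRGB transfer function): c = v/255; c_lin = c/12.92 if c ≤ 0.04045, else ((c+0.055)/1.055)^2.4
  R: 117/255 ≈ 0.458824 > 0.04045 → ((0.458824+0.055)/1.055)^2.4 ≈ 0.177888
  G: 131/255 ≈ 0.513725 > 0.04045 → ((0.513725+0.055)/1.055)^2.4 ≈ 0.226966
  B: 106/255 ≈ 0.415686 > 0.04045 → ((0.415686+0.055)/1.055)^2.4 ≈ 0.144128
R_lin = 0.177888, G_lin = 0.226966, B_lin = 0.144128
L = 0.2126×R + 0.7152×G + 0.0722×B
L = 0.2126×0.177888 + 0.7152×0.226966 + 0.0722×0.144128
L ≈ 0.210551


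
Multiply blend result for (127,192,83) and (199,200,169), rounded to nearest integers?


Multiply: C = A×B/255, rounded to nearest integer
R: 127×199/255 = 25273/255 ≈ 99.110 → 99
G: 192×200/255 = 38400/255 ≈ 150.588 → 151
B: 83×169/255 = 14027/255 ≈ 55.008 → 55
= RGB(99, 151, 55)


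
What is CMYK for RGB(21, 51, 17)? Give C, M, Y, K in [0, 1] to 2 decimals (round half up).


R'=21/255≈0.0824, G'=51/255≈0.2000, B'=17/255≈0.0667
K = 1 - max(R',G',B') = 1 - 51/255 = 204/255 = 0.8 → 0.80
(1-R'-K)/(1-K) simplifies to (max-R)/max with max = 51:
C = (51-21)/51 = 30/51 = 0.58823… → 0.59
M = (51-51)/51 = 0/51 = 0 → 0.00
Y = (51-17)/51 = 34/51 = 0.66666… → 0.67
= CMYK(0.59, 0.00, 0.67, 0.80)


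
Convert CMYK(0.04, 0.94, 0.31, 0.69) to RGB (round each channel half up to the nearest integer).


R = 255 × (1-C) × (1-K) = 255 × 0.96 × 0.31 = 75.888 → 76
G = 255 × (1-M) × (1-K) = 255 × 0.06 × 0.31 = 4.743 → 5
B = 255 × (1-Y) × (1-K) = 255 × 0.69 × 0.31 = 54.5445 → 55
= RGB(76, 5, 55)


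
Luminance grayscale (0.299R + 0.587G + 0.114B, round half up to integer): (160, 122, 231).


Gray = 0.299×R + 0.587×G + 0.114×B
Gray = 0.299×160 + 0.587×122 + 0.114×231
Gray = 47.840 + 71.614 + 26.334
Gray = 145.788 → round half up → 146
Gray = 146


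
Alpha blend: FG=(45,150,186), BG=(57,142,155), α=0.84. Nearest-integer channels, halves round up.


C = α×F + (1-α)×B, with 1-α = 0.16
R: 0.84×45 + 0.16×57 = 37.80 + 9.12 = 46.92 → 47
G: 0.84×150 + 0.16×142 = 126.00 + 22.72 = 148.72 → 149
B: 0.84×186 + 0.16×155 = 156.24 + 24.80 = 181.04 → 181
= RGB(47, 149, 181)


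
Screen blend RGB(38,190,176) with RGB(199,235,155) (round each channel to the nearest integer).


Screen: C = 255 - (255-A)×(255-B)/255, rounded to nearest integer
R: 255 - (255-38)×(255-199)/255 = 255 - 12152/255 ≈ 255 - 47.655 = 207.345 → 207
G: 255 - (255-190)×(255-235)/255 = 255 - 1300/255 ≈ 255 - 5.098 = 249.902 → 250
B: 255 - (255-176)×(255-155)/255 = 255 - 7900/255 ≈ 255 - 30.980 = 224.020 → 224
= RGB(207, 250, 224)


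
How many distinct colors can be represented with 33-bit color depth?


Colors = 2^bits = 2^33
= 8,589,934,592 colors


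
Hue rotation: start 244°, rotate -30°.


New hue = (H + rotation) mod 360
New hue = (244 -30) mod 360
= 214 mod 360
= 214°


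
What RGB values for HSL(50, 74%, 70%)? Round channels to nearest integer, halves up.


H=50°, S=0.74, L=0.70
C = (1-|2L-1|)×S = (1-|0.40|)×0.74 = 0.444
H' = H/60 = 50/60 ≈ 0.8333; X = C×(1-|H' mod 2 - 1|) = 0.37
m = L - C/2 = 0.70 - 0.222 = 0.478
Sector ⌊H'⌋ = 0 → (R',G',B') = (0.444, 0.37, 0.0)
RGB = ((R'+m)×255, (G'+m)×255, (B'+m)×255) = (235.11, 216.24, 121.89)
Round half up → RGB(235, 216, 122)


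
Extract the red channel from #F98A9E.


Color: #F98A9E
R = F9 = 249
G = 8A = 138
B = 9E = 158
Red = 249


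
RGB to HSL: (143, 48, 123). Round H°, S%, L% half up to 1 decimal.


Normalize: R'=143/255≈0.5608, G'=48/255≈0.1882, B'=123/255≈0.4824
Max=143/255, Min=48/255, Δ=Max-Min=95/255
L = (Max+Min)/2 = (143+48)/510 = 191/510 = 0.37450… → L = 37.5%
L ≤ 0.5 → S = Δ/(Max+Min) = 95/(143+48) = 95/191 = 0.49738… → S = 49.7%
(the 1/255 factors cancel in S and H, so raw channel differences can be used)
Max is R' → H = 60 × (((G-B)/Δ) mod 6) = 60 × (((48-123)/95) mod 6)
  (-75)/95 = -0.7894…; negative, so add 6 → 5.2105…
  H = 60 × 5.2105… = 312.631…° → H = 312.6°
= HSL(312.6°, 49.7%, 37.5%)


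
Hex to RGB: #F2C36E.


F2 → 242 (R)
C3 → 195 (G)
6E → 110 (B)
= RGB(242, 195, 110)


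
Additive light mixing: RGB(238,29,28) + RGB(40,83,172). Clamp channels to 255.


Additive: each channel = min(255, C₁+C₂)
R: 238+40 = 278 → 255
G: 29+83 = 112 → 112
B: 28+172 = 200 → 200
= RGB(255, 112, 200)


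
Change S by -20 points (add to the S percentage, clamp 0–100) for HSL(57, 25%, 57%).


Original S = 25%
Adjustment = -20 percentage points
New S = 25 + (-20) = 5
Clamp to [0, 100] → 5
= HSL(57°, 5%, 57%)


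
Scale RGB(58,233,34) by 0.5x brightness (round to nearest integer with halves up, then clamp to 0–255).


Multiply each channel by 0.5, round half up, clamp to [0, 255]
R: 58×0.5 = 29
G: 233×0.5 = 116.5 → round → 117
B: 34×0.5 = 17
= RGB(29, 117, 17)


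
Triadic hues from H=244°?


Triadic: equally spaced at 120° intervals
H1 = 244°
H2 = (244 + 120) mod 360 = 4°
H3 = (244 + 240) mod 360 = 124°
Triadic = 244°, 4°, 124°


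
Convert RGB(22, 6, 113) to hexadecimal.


R = 22 → 16 (hex)
G = 6 → 06 (hex)
B = 113 → 71 (hex)
Hex = #160671


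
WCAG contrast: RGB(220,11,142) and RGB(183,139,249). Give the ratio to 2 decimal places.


Linearize each sRGB channel c=v/255: c/12.92 if c ≤ 0.04045 else ((c+0.055)/1.055)^2.4
L = 0.2126×R_lin + 0.7152×G_lin + 0.0722×B_lin
Color 1 (220,11,142):
  R=220: 220/255≈0.8627 > 0.04045 → ((0.8627+0.055)/1.055)^2.4 ≈ 0.71569
  G=11: 11/255≈0.0431 > 0.04045 → ((0.0431+0.055)/1.055)^2.4 ≈ 0.00335
  B=142: 142/255≈0.5569 > 0.04045 → ((0.5569+0.055)/1.055)^2.4 ≈ 0.27050
  L1 = 0.2126×0.71569 + 0.7152×0.00335 + 0.0722×0.27050 ≈ 0.17408
Color 2 (183,139,249):
  R=183: 183/255≈0.7176 > 0.04045 → ((0.7176+0.055)/1.055)^2.4 ≈ 0.47353
  G=139: 139/255≈0.5451 > 0.04045 → ((0.5451+0.055)/1.055)^2.4 ≈ 0.25818
  B=249: 249/255≈0.9765 > 0.04045 → ((0.9765+0.055)/1.055)^2.4 ≈ 0.94731
  L2 = 0.2126×0.47353 + 0.7152×0.25818 + 0.0722×0.94731 ≈ 0.35372
Lighter = 0.35372, Darker = 0.17408
Ratio = (L_lighter + 0.05) / (L_darker + 0.05)
Ratio = (0.35372 + 0.05) / (0.17408 + 0.05) = 0.40372 / 0.22408 ≈ 1.8017
Ratio ≈ 1.80:1


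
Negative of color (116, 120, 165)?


Invert: (255-R, 255-G, 255-B)
R: 255-116 = 139
G: 255-120 = 135
B: 255-165 = 90
= RGB(139, 135, 90)


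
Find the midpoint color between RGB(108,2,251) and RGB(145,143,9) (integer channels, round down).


Midpoint: each channel = ⌊(C₁+C₂)/2⌋
R: ⌊(108+145)/2⌋ = 126
G: ⌊(2+143)/2⌋ = 72
B: ⌊(251+9)/2⌋ = 130
= RGB(126, 72, 130)


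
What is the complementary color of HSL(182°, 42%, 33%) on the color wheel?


Complement = opposite side of color wheel = hue + 180°
H' = (182 + 180) mod 360 = 2°
S and L unchanged.
= HSL(2°, 42%, 33%)


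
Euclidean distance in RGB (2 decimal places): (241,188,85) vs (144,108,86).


d = √[(R₁-R₂)² + (G₁-G₂)² + (B₁-B₂)²]
d = √[(241-144)² + (188-108)² + (85-86)²]
d = √[9409 + 6400 + 1]
d = √15810
d ≈ 125.74


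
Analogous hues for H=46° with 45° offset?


Base hue: 46°
Left analog: (46 - 45) mod 360 = 1°
Right analog: (46 + 45) mod 360 = 91°
Analogous hues = 1° and 91°


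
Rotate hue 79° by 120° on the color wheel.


New hue = (H + rotation) mod 360
New hue = (79 + 120) mod 360
= 199 mod 360
= 199°


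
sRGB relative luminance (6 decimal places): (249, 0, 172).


Linearize each channel (sRGB transfer function): c = v/255; c_lin = c/12.92 if c ≤ 0.04045, else ((c+0.055)/1.055)^2.4
  R: 249/255 ≈ 0.976471 > 0.04045 → ((0.976471+0.055)/1.055)^2.4 ≈ 0.947307
  G: 0/255 ≈ 0.000000 ≤ 0.04045 → 0.000000/12.92 ≈ 0.000000
  B: 172/255 ≈ 0.674510 > 0.04045 → ((0.674510+0.055)/1.055)^2.4 ≈ 0.412543
R_lin = 0.947307, G_lin = 0.000000, B_lin = 0.412543
L = 0.2126×R + 0.7152×G + 0.0722×B
L = 0.2126×0.947307 + 0.7152×0.000000 + 0.0722×0.412543
L ≈ 0.231183


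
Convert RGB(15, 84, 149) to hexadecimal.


R = 15 → 0F (hex)
G = 84 → 54 (hex)
B = 149 → 95 (hex)
Hex = #0F5495


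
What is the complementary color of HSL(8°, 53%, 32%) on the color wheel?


Complement = opposite side of color wheel = hue + 180°
H' = (8 + 180) mod 360 = 188°
S and L unchanged.
= HSL(188°, 53%, 32%)


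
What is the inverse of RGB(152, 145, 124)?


Invert: (255-R, 255-G, 255-B)
R: 255-152 = 103
G: 255-145 = 110
B: 255-124 = 131
= RGB(103, 110, 131)


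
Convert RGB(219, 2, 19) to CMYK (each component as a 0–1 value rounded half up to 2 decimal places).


R'=219/255≈0.8588, G'=2/255≈0.0078, B'=19/255≈0.0745
K = 1 - max(R',G',B') = 1 - 219/255 = 36/255 = 0.14117… → 0.14
(1-R'-K)/(1-K) simplifies to (max-R)/max with max = 219:
C = (219-219)/219 = 0/219 = 0 → 0.00
M = (219-2)/219 = 217/219 = 0.99086… → 0.99
Y = (219-19)/219 = 200/219 = 0.91324… → 0.91
= CMYK(0.00, 0.99, 0.91, 0.14)
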